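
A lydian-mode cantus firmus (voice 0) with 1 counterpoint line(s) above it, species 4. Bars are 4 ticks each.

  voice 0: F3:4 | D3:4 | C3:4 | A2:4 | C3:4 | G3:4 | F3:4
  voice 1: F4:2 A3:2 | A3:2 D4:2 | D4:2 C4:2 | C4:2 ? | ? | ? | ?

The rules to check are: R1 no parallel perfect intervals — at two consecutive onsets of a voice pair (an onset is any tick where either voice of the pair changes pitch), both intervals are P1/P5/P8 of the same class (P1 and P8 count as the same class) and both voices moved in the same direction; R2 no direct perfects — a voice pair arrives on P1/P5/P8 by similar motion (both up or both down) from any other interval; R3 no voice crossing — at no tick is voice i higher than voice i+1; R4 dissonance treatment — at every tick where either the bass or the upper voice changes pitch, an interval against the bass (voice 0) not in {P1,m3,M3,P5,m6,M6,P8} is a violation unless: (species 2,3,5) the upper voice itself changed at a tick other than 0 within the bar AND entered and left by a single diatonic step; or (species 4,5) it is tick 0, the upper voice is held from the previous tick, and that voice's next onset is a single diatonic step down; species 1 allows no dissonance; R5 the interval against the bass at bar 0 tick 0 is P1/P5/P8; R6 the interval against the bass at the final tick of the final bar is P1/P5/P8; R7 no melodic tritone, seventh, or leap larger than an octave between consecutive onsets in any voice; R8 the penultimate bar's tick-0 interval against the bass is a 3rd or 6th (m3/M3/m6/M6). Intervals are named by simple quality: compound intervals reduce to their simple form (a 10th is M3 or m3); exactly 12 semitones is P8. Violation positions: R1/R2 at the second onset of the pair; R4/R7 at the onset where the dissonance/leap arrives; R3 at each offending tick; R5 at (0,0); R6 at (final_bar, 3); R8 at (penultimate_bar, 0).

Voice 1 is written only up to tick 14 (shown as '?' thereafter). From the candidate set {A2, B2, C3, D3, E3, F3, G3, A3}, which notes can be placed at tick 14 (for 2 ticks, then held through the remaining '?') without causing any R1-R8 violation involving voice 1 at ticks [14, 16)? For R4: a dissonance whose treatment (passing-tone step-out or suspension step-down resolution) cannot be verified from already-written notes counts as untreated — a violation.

A2: violates R7
B2: violates R4,R7
C3: legal
D3: violates R4,R7
E3: legal
F3: legal
G3: violates R4
A3: legal

{A3, C3, E3, F3}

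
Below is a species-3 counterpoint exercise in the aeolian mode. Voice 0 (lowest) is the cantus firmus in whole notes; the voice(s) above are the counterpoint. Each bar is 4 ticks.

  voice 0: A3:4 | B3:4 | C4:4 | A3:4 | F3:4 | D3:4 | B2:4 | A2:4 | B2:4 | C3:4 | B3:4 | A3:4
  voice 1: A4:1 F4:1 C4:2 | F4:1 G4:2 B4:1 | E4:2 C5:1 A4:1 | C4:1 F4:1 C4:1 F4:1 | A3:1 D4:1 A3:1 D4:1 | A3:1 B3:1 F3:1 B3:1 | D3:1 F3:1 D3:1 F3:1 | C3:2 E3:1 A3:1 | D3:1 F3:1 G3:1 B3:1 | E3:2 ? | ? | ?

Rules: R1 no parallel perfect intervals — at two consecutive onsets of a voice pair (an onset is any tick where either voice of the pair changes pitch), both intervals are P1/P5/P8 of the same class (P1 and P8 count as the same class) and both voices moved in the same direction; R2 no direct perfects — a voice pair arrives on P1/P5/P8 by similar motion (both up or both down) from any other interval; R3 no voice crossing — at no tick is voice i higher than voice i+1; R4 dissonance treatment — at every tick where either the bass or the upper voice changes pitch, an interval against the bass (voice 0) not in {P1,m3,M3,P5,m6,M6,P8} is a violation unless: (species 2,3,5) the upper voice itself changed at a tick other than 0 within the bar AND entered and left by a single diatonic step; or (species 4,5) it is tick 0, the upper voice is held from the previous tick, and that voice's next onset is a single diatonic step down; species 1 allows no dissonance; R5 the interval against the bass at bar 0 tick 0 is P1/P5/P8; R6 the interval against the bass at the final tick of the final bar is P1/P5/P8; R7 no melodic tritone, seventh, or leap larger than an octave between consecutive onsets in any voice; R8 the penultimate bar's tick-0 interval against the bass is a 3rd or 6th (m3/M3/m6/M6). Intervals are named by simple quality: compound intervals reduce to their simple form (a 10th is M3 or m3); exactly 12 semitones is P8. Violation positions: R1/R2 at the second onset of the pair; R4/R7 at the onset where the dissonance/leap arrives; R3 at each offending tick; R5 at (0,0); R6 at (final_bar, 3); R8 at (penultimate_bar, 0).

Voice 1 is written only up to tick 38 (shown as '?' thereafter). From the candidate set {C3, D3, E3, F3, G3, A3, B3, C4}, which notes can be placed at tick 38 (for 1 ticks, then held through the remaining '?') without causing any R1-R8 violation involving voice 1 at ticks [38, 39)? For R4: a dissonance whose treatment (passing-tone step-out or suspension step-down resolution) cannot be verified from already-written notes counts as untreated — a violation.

C3: legal
D3: violates R4
E3: legal
F3: violates R4
G3: legal
A3: legal
B3: violates R4
C4: legal

{A3, C3, C4, E3, G3}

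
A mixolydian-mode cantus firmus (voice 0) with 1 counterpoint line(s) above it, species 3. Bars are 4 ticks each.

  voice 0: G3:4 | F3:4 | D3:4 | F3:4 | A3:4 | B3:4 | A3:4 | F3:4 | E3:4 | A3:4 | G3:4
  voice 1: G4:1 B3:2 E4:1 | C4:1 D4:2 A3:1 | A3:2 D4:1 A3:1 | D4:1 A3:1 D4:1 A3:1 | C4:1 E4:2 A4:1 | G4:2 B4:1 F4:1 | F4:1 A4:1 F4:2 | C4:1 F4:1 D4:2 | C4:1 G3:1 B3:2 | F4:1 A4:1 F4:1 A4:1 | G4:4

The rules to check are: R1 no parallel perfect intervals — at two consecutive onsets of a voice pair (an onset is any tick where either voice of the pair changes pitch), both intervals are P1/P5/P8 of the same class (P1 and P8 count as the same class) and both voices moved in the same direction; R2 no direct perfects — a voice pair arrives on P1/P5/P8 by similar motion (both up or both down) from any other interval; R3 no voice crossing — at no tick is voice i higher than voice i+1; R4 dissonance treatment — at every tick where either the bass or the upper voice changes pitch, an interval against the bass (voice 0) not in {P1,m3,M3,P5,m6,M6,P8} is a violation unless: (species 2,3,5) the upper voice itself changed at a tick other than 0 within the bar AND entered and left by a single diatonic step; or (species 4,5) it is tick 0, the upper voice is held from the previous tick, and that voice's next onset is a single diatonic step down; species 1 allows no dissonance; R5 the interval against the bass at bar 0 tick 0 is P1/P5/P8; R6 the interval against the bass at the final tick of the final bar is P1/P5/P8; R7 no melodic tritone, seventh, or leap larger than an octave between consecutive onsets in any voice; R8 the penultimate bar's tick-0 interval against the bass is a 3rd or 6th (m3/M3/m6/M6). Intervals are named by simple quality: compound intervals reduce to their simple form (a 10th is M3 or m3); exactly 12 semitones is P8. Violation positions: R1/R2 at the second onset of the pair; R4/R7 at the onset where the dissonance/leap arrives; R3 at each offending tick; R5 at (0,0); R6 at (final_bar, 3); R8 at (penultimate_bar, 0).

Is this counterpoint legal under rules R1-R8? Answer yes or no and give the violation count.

bar 0: v0=G3 v1=G4 (P8)
bar 1: v0=F3 v1=C4 (P5)
bar 2: v0=D3 v1=A3 (P5)
bar 3: v0=F3 v1=D4 (M6)
bar 4: v0=A3 v1=C4 (m3)
bar 5: v0=B3 v1=G4 (m6)
bar 6: v0=A3 v1=F4 (m6)
bar 7: v0=F3 v1=C4 (P5)
bar 8: v0=E3 v1=C4 (m6)
bar 9: v0=A3 v1=F4 (m6)
bar 10: v0=G3 v1=G4 (P8)
  R2 @ bar1.0: G3/E4 M6 -> F3/C4 P5 similar
  R4 @ bar5.3: B3/F4 TT untreated
  R7 @ bar5.3: B4->F4 leap 6st
  R2 @ bar7.0: A3/F4 m6 -> F3/C4 P5 similar
  R7 @ bar9.0: B3->F4 leap 6st
  R1 @ bar10.0: A3/A4 P8 -> G3/G4 P8 similar

No (6 violations)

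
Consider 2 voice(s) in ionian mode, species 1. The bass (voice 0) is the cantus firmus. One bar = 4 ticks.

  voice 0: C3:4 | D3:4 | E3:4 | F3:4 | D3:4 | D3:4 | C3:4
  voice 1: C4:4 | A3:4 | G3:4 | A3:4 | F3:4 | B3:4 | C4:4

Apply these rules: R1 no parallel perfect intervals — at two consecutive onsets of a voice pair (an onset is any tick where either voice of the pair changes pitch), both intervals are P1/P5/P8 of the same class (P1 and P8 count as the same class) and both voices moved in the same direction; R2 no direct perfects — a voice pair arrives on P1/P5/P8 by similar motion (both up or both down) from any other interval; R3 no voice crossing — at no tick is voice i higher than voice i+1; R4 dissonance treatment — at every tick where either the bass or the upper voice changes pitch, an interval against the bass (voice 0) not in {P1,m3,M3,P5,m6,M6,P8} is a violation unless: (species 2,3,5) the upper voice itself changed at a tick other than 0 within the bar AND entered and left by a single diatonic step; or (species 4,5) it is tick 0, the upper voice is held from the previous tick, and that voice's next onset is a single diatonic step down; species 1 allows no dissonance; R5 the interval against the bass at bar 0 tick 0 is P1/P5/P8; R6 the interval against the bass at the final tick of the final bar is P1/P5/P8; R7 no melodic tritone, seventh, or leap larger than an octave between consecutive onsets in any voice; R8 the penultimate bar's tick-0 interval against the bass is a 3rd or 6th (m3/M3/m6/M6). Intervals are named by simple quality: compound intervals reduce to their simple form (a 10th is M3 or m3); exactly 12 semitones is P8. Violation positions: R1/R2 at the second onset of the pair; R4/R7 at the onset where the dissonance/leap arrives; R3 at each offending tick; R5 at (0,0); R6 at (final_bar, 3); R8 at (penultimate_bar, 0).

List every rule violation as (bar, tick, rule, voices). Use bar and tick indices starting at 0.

bar 0: v0=C3 v1=C4 downbeat P8
bar 1: v0=D3 v1=A3 downbeat P5
bar 2: v0=E3 v1=G3 downbeat m3
bar 3: v0=F3 v1=A3 downbeat M3
bar 4: v0=D3 v1=F3 downbeat m3
bar 5: v0=D3 v1=B3 downbeat M6
bar 6: v0=C3 v1=C4 downbeat P8
  -> R7 @ bar 5 tick 0 v(1,): F3->B3 leap 6st

(5, 0, R7, (1,))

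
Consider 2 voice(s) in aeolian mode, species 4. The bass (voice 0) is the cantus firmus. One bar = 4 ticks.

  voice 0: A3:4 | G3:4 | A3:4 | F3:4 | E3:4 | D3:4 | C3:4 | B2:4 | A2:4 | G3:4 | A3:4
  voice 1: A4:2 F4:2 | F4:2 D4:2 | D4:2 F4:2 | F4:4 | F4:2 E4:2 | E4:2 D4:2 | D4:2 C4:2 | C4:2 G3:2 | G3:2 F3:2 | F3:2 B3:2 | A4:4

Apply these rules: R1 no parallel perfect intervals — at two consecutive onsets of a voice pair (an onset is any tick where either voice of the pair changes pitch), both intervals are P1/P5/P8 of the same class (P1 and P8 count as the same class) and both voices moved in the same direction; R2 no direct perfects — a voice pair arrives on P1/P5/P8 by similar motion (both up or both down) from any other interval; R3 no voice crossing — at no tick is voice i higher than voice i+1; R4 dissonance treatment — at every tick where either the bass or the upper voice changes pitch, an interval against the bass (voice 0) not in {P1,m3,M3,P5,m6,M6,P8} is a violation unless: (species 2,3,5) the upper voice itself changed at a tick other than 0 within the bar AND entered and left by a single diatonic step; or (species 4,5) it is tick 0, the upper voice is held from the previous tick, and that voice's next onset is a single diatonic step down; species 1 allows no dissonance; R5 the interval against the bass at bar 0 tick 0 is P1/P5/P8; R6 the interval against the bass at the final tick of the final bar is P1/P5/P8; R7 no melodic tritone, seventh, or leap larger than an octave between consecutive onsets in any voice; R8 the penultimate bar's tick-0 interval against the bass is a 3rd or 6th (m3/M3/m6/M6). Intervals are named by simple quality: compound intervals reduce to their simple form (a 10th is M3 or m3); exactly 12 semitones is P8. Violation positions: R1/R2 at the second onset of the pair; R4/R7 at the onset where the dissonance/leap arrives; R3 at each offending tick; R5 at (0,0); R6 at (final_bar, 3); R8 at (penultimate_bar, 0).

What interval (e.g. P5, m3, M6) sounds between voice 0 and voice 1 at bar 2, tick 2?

m6

voice 0=A3 voice 1=F4 -> m6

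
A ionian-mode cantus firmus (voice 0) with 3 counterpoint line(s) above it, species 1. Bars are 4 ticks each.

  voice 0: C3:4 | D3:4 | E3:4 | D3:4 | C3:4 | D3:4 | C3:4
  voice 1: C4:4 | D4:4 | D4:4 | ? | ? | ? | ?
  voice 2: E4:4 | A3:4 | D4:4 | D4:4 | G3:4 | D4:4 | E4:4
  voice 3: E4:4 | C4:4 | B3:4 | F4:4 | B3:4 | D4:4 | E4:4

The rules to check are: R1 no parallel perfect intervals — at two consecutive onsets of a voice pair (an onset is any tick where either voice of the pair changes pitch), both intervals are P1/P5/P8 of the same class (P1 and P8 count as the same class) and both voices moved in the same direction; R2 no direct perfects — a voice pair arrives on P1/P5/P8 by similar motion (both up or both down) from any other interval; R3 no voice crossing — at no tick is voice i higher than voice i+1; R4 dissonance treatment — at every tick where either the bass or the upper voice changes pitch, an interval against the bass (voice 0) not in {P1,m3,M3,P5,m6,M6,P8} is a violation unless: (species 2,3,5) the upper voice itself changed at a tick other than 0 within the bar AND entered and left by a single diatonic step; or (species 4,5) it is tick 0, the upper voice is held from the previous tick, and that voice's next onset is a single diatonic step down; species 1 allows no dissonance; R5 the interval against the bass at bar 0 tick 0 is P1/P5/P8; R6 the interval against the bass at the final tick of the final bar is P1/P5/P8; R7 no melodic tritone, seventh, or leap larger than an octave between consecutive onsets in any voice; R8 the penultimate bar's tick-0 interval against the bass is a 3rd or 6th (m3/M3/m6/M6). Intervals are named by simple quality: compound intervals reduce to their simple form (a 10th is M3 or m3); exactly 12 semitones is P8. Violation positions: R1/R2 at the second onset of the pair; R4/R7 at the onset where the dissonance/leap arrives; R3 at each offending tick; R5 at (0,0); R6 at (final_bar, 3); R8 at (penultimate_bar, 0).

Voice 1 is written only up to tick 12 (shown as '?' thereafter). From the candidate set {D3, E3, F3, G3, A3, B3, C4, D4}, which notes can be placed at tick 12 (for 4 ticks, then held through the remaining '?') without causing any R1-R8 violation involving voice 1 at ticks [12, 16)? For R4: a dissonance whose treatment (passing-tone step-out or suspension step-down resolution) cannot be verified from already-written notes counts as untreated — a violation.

{B3, D4, F3}

D3: violates R2
E3: violates R4,R7
F3: legal
G3: violates R4
A3: violates R2
B3: legal
C4: violates R4
D4: legal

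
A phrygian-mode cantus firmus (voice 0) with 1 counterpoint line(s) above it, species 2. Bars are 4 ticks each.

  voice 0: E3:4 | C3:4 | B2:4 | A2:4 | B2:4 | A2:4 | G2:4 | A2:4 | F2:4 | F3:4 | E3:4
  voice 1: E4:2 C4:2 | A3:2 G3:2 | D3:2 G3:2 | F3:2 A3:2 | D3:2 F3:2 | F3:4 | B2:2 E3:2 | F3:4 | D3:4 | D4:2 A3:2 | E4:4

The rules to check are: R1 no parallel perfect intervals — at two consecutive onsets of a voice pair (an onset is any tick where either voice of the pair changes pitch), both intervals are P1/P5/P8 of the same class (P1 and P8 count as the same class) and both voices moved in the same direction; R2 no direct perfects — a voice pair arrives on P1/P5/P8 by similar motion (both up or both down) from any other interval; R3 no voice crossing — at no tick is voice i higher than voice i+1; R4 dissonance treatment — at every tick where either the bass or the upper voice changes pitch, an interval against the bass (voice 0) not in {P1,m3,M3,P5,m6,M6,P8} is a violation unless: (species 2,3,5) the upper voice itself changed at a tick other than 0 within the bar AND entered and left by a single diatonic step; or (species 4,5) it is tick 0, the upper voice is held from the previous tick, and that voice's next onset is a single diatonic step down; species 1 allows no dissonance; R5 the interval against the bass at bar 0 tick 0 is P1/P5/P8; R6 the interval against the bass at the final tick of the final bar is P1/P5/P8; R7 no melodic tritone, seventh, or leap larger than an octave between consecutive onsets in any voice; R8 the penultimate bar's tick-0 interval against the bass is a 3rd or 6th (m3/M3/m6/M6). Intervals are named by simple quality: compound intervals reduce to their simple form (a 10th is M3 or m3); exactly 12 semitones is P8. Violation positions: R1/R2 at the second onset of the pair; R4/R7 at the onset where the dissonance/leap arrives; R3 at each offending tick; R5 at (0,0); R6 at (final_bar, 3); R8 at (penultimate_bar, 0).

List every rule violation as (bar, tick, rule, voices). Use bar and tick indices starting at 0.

(4, 2, R4, (0, 1))
(6, 0, R7, (1,))

bar 0: v0=E3 v1=E4 downbeat P8
bar 1: v0=C3 v1=A3 downbeat M6
bar 2: v0=B2 v1=D3 downbeat m3
bar 3: v0=A2 v1=F3 downbeat m6
bar 4: v0=B2 v1=D3 downbeat m3
bar 5: v0=A2 v1=F3 downbeat m6
bar 6: v0=G2 v1=B2 downbeat M3
bar 7: v0=A2 v1=F3 downbeat m6
bar 8: v0=F2 v1=D3 downbeat M6
bar 9: v0=F3 v1=D4 downbeat M6
bar 10: v0=E3 v1=E4 downbeat P8
  -> R4 @ bar 4 tick 2 v(0, 1): B2/F3 TT untreated
  -> R7 @ bar 6 tick 0 v(1,): F3->B2 leap 6st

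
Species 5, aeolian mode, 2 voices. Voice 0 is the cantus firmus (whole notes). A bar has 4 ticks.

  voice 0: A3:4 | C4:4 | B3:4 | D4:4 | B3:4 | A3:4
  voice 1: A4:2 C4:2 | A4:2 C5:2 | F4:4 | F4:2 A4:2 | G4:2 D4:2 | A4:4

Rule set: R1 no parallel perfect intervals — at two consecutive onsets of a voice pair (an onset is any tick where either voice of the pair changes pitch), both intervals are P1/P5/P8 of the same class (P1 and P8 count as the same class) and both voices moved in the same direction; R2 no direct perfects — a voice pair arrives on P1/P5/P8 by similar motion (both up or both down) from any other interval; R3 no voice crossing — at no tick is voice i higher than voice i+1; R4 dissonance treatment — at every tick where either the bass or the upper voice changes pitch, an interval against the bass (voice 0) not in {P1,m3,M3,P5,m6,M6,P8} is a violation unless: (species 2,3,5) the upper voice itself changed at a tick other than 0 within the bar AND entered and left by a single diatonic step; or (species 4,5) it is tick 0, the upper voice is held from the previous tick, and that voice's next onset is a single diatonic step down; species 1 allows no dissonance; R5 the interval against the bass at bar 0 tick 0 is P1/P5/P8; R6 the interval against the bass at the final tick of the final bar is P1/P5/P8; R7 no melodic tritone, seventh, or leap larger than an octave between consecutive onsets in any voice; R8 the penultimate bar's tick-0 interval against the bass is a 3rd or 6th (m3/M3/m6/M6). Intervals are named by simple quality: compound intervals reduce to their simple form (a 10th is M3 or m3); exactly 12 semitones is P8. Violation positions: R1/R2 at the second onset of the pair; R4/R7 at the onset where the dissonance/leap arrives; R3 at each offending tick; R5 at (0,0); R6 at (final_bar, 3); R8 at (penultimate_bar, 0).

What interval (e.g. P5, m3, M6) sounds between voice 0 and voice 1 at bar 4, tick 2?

voice 0=B3 voice 1=D4 -> m3

m3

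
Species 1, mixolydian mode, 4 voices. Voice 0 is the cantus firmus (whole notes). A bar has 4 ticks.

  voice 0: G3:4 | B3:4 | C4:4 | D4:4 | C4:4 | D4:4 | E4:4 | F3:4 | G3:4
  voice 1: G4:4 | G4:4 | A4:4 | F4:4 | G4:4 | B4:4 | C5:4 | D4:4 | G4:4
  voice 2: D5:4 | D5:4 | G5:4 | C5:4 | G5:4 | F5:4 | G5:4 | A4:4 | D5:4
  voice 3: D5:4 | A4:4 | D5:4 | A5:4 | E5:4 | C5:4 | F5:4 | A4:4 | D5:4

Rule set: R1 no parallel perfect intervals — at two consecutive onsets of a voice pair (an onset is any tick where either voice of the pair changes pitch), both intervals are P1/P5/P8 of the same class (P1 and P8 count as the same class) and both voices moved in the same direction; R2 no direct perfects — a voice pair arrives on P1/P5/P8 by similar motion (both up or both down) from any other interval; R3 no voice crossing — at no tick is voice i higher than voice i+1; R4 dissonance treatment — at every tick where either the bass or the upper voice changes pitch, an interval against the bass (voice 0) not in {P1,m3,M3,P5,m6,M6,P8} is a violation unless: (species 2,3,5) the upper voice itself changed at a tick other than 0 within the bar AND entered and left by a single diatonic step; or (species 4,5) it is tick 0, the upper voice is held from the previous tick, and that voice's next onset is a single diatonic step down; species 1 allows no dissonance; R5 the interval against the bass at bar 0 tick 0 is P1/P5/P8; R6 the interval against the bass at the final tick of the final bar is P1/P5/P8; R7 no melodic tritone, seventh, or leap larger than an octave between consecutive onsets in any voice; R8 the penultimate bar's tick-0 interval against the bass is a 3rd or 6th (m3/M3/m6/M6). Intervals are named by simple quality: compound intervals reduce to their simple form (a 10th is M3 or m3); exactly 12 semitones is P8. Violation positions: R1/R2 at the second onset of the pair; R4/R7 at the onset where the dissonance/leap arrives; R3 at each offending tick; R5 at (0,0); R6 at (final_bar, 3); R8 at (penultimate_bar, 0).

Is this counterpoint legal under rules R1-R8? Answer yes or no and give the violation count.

bar 0: v0=G3 v1=G4 v2=D5 v3=D5 (P5)
bar 1: v0=B3 v1=G4 v2=D5 v3=A4 (m7)
bar 2: v0=C4 v1=A4 v2=G5 v3=D5 (M2)
bar 3: v0=D4 v1=F4 v2=C5 v3=A5 (P5)
bar 4: v0=C4 v1=G4 v2=G5 v3=E5 (M3)
bar 5: v0=D4 v1=B4 v2=F5 v3=C5 (m7)
bar 6: v0=E4 v1=C5 v2=G5 v3=F5 (m2)
bar 7: v0=F3 v1=D4 v2=A4 v3=A4 (M3)
bar 8: v0=G3 v1=G4 v2=D5 v3=D5 (P5)
  R3 @ bar1.0: D5 above A4
  R4 @ bar1.0: B3/A4 m7 untreated
  R3 @ bar1.1: D5 above A4
  R3 @ bar1.2: D5 above A4
  R3 @ bar1.3: D5 above A4
  R2 @ bar2.0: B3/D5 m3 -> C4/G5 P5 similar
  R3 @ bar2.0: G5 above D5
  R4 @ bar2.0: C4/D5 M2 untreated
  R3 @ bar2.1: G5 above D5
  R3 @ bar2.2: G5 above D5
  R3 @ bar2.3: G5 above D5
  R2 @ bar3.0: C4/D5 M2 -> D4/A5 P5 similar
  R2 @ bar3.0: A4/G5 m7 -> F4/C5 P5 similar
  R4 @ bar3.0: D4/C5 m7 untreated
  R2 @ bar4.0: F4/C5 P5 -> G4/G5 P8 similar
  R3 @ bar4.0: G5 above E5
  R3 @ bar4.1: G5 above E5
  R3 @ bar4.2: G5 above E5
  R3 @ bar4.3: G5 above E5
  R3 @ bar5.0: F5 above C5
  R4 @ bar5.0: D4/C5 m7 untreated
  R3 @ bar5.1: F5 above C5
  R3 @ bar5.2: F5 above C5
  R3 @ bar5.3: F5 above C5
  R2 @ bar6.0: B4/F5 TT -> C5/G5 P5 similar
  R3 @ bar6.0: G5 above F5
  R4 @ bar6.0: E4/F5 m2 untreated
  R3 @ bar6.1: G5 above F5
  R3 @ bar6.2: G5 above F5
  R3 @ bar6.3: G5 above F5
  R1 @ bar7.0: C5/G5 P5 -> D4/A4 P5 similar
  R2 @ bar7.0: C5/F5 P4 -> D4/A4 P5 similar
  R2 @ bar7.0: G5/F5 M2 -> A4/A4 P1 similar
  R7 @ bar7.0: E4->F3 leap 11st
  R7 @ bar7.0: C5->D4 leap 10st
  R7 @ bar7.0: G5->A4 leap 10st
  R1 @ bar8.0: D4/A4 P5 -> G4/D5 P5 similar
  R1 @ bar8.0: D4/A4 P5 -> G4/D5 P5 similar
  R1 @ bar8.0: A4/A4 P1 -> D5/D5 P1 similar
  R2 @ bar8.0: F3/D4 M6 -> G3/G4 P8 similar
  R2 @ bar8.0: F3/A4 M3 -> G3/D5 P5 similar
  R2 @ bar8.0: F3/A4 M3 -> G3/D5 P5 similar

No (42 violations)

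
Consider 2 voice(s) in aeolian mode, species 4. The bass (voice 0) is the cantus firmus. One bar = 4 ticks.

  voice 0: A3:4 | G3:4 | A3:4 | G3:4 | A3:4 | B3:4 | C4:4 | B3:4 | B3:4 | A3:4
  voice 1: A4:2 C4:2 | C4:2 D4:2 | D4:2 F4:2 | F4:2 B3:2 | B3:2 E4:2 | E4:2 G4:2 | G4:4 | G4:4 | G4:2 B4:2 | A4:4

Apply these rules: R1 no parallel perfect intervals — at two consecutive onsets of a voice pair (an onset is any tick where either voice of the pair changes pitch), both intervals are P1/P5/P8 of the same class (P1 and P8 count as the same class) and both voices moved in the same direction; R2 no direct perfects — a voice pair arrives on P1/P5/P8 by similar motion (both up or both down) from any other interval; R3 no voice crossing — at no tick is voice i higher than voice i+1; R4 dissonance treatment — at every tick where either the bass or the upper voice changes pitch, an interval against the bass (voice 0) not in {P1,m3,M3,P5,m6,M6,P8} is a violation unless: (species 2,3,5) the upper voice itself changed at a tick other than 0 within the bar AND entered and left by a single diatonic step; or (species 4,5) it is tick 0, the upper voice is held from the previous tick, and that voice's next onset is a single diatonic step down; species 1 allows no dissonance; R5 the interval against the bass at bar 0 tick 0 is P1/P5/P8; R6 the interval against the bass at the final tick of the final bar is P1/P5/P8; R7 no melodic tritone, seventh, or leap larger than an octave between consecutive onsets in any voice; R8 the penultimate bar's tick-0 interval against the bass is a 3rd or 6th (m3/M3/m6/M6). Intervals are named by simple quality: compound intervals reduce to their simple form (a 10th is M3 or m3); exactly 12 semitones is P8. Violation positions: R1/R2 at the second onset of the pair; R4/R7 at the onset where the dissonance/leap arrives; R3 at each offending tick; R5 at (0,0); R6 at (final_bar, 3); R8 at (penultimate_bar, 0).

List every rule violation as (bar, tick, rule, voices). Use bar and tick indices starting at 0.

bar 0: v0=A3 v1=A4 downbeat P8
bar 1: v0=G3 v1=C4 downbeat P4
bar 2: v0=A3 v1=D4 downbeat P4
bar 3: v0=G3 v1=F4 downbeat m7
bar 4: v0=A3 v1=B3 downbeat M2
bar 5: v0=B3 v1=E4 downbeat P4
bar 6: v0=C4 v1=G4 downbeat P5
bar 7: v0=B3 v1=G4 downbeat m6
bar 8: v0=B3 v1=G4 downbeat m6
bar 9: v0=A3 v1=A4 downbeat P8
  -> R4 @ bar 1 tick 0 v(0, 1): G3/C4 P4 untreated
  -> R4 @ bar 2 tick 0 v(0, 1): A3/D4 P4 untreated
  -> R4 @ bar 3 tick 0 v(0, 1): G3/F4 m7 untreated
  -> R7 @ bar 3 tick 2 v(1,): F4->B3 leap 6st
  -> R4 @ bar 4 tick 0 v(0, 1): A3/B3 M2 untreated
  -> R4 @ bar 5 tick 0 v(0, 1): B3/E4 P4 untreated
  -> R1 @ bar 9 tick 0 v(0, 1): B3/B4 P8 -> A3/A4 P8 similar

(1, 0, R4, (0, 1))
(2, 0, R4, (0, 1))
(3, 0, R4, (0, 1))
(3, 2, R7, (1,))
(4, 0, R4, (0, 1))
(5, 0, R4, (0, 1))
(9, 0, R1, (0, 1))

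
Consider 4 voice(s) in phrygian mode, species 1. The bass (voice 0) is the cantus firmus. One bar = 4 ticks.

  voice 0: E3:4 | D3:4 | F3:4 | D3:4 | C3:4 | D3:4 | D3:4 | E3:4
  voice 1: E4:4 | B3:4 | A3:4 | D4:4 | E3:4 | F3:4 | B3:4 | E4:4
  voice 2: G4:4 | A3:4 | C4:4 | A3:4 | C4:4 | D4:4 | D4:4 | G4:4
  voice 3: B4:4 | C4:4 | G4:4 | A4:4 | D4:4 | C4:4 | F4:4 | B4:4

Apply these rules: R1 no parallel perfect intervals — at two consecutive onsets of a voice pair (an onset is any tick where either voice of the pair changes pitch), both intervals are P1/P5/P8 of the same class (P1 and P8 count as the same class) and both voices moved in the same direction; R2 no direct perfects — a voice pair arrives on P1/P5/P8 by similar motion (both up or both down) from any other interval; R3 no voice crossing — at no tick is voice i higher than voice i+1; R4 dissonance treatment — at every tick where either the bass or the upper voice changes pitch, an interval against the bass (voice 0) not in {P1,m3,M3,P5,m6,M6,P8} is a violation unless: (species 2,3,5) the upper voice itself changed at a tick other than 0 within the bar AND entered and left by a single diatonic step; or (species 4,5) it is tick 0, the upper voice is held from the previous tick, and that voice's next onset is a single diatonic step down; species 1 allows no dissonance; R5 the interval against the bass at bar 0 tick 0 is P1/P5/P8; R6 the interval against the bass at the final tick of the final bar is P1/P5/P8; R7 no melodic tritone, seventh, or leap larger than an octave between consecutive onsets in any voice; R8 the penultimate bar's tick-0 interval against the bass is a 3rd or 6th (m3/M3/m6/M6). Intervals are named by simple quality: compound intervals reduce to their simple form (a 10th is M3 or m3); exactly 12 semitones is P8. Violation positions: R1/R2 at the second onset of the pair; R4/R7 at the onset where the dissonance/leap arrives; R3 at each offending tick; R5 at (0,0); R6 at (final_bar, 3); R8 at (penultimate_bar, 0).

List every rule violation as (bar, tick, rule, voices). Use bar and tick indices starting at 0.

bar 0: v0=E3 v1=E4 v2=G4 v3=B4 downbeat P5
bar 1: v0=D3 v1=B3 v2=A3 v3=C4 downbeat m7
bar 2: v0=F3 v1=A3 v2=C4 v3=G4 downbeat M2
bar 3: v0=D3 v1=D4 v2=A3 v3=A4 downbeat P5
bar 4: v0=C3 v1=E3 v2=C4 v3=D4 downbeat M2
bar 5: v0=D3 v1=F3 v2=D4 v3=C4 downbeat m7
bar 6: v0=D3 v1=B3 v2=D4 v3=F4 downbeat m3
bar 7: v0=E3 v1=E4 v2=G4 v3=B4 downbeat P5
  -> R5 @ bar 0 tick 0 v(0, 2): opens on m3
  -> R2 @ bar 1 tick 0 v(0, 2): E3/G4 m3 -> D3/A3 P5 similar
  -> R3 @ bar 1 tick 0 v(1, 2): B3 above A3
  -> R4 @ bar 1 tick 0 v(0, 3): D3/C4 m7 untreated
  -> R7 @ bar 1 tick 0 v(2,): G4->A3 leap 10st
  -> R7 @ bar 1 tick 0 v(3,): B4->C4 leap 11st
  -> R3 @ bar 1 tick 1 v(1, 2): B3 above A3
  -> R3 @ bar 1 tick 2 v(1, 2): B3 above A3
  -> R3 @ bar 1 tick 3 v(1, 2): B3 above A3
  -> R1 @ bar 2 tick 0 v(0, 2): D3/A3 P5 -> F3/C4 P5 similar
  -> R2 @ bar 2 tick 0 v(2, 3): A3/C4 m3 -> C4/G4 P5 similar
  -> R4 @ bar 2 tick 0 v(0, 3): F3/G4 M2 untreated
  -> R1 @ bar 3 tick 0 v(0, 2): F3/C4 P5 -> D3/A3 P5 similar
  -> R2 @ bar 3 tick 0 v(1, 3): A3/G4 m7 -> D4/A4 P5 similar
  -> R3 @ bar 3 tick 0 v(1, 2): D4 above A3
  -> R3 @ bar 3 tick 1 v(1, 2): D4 above A3
  -> R3 @ bar 3 tick 2 v(1, 2): D4 above A3
  -> R3 @ bar 3 tick 3 v(1, 2): D4 above A3
  -> R4 @ bar 4 tick 0 v(0, 3): C3/D4 M2 untreated
  -> R7 @ bar 4 tick 0 v(1,): D4->E3 leap 10st
  -> R1 @ bar 5 tick 0 v(0, 2): C3/C4 P8 -> D3/D4 P8 similar
  -> R3 @ bar 5 tick 0 v(2, 3): D4 above C4
  -> R4 @ bar 5 tick 0 v(0, 3): D3/C4 m7 untreated
  -> R3 @ bar 5 tick 1 v(2, 3): D4 above C4
  -> R3 @ bar 5 tick 2 v(2, 3): D4 above C4
  -> R3 @ bar 5 tick 3 v(2, 3): D4 above C4
  -> R7 @ bar 6 tick 0 v(1,): F3->B3 leap 6st
  -> R8 @ bar 6 tick 0 v(0, 2): penult P8 not 3rd/6th
  -> R2 @ bar 7 tick 0 v(0, 1): D3/B3 M6 -> E3/E4 P8 similar
  -> R2 @ bar 7 tick 0 v(0, 3): D3/F4 m3 -> E3/B4 P5 similar
  -> R2 @ bar 7 tick 0 v(1, 3): B3/F4 TT -> E4/B4 P5 similar
  -> R7 @ bar 7 tick 0 v(3,): F4->B4 leap 6st
  -> R6 @ bar 7 tick 3 v(0, 2): closes on m3

(0, 0, R5, (0, 2))
(1, 0, R2, (0, 2))
(1, 0, R3, (1, 2))
(1, 0, R4, (0, 3))
(1, 0, R7, (2,))
(1, 0, R7, (3,))
(1, 1, R3, (1, 2))
(1, 2, R3, (1, 2))
(1, 3, R3, (1, 2))
(2, 0, R1, (0, 2))
(2, 0, R2, (2, 3))
(2, 0, R4, (0, 3))
(3, 0, R1, (0, 2))
(3, 0, R2, (1, 3))
(3, 0, R3, (1, 2))
(3, 1, R3, (1, 2))
(3, 2, R3, (1, 2))
(3, 3, R3, (1, 2))
(4, 0, R4, (0, 3))
(4, 0, R7, (1,))
(5, 0, R1, (0, 2))
(5, 0, R3, (2, 3))
(5, 0, R4, (0, 3))
(5, 1, R3, (2, 3))
(5, 2, R3, (2, 3))
(5, 3, R3, (2, 3))
(6, 0, R7, (1,))
(6, 0, R8, (0, 2))
(7, 0, R2, (0, 1))
(7, 0, R2, (0, 3))
(7, 0, R2, (1, 3))
(7, 0, R7, (3,))
(7, 3, R6, (0, 2))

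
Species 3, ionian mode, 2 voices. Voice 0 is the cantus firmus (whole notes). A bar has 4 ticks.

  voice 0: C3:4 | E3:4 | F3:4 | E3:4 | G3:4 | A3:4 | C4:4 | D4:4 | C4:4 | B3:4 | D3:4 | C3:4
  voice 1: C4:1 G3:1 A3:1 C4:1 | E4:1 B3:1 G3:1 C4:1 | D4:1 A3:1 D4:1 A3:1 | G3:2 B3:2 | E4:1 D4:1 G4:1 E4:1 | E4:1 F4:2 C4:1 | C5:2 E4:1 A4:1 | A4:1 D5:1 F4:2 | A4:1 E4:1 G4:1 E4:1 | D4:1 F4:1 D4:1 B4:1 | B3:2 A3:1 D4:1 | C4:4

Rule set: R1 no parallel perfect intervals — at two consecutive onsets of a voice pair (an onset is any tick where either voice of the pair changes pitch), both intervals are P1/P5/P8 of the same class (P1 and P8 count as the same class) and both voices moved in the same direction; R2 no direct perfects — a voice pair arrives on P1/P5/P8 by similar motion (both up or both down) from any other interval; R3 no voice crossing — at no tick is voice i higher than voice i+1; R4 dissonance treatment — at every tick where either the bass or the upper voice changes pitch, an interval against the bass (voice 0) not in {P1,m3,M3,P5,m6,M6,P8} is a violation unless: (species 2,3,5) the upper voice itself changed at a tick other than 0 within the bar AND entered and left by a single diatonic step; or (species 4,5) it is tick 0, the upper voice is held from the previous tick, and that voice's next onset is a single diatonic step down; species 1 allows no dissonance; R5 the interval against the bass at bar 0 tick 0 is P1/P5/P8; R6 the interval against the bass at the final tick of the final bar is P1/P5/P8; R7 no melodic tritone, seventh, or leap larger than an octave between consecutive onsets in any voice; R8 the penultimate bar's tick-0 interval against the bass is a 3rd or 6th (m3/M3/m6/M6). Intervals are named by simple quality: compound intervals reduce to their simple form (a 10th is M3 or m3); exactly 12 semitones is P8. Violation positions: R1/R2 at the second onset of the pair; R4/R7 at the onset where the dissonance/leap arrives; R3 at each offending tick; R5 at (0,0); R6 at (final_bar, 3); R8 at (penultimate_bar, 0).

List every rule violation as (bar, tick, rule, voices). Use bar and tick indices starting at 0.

bar 0: v0=C3 v1=C4 downbeat P8
bar 1: v0=E3 v1=E4 downbeat P8
bar 2: v0=F3 v1=D4 downbeat M6
bar 3: v0=E3 v1=G3 downbeat m3
bar 4: v0=G3 v1=E4 downbeat M6
bar 5: v0=A3 v1=E4 downbeat P5
bar 6: v0=C4 v1=C5 downbeat P8
bar 7: v0=D4 v1=A4 downbeat P5
bar 8: v0=C4 v1=A4 downbeat M6
bar 9: v0=B3 v1=D4 downbeat m3
bar 10: v0=D3 v1=B3 downbeat M6
bar 11: v0=C3 v1=C4 downbeat P8
  -> R1 @ bar 1 tick 0 v(0, 1): C3/C4 P8 -> E3/E4 P8 similar
  -> R2 @ bar 6 tick 0 v(0, 1): A3/C4 m3 -> C4/C5 P8 similar
  -> R4 @ bar 9 tick 1 v(0, 1): B3/F4 TT untreated
  -> R1 @ bar 11 tick 0 v(0, 1): D3/D4 P8 -> C3/C4 P8 similar

(1, 0, R1, (0, 1))
(6, 0, R2, (0, 1))
(9, 1, R4, (0, 1))
(11, 0, R1, (0, 1))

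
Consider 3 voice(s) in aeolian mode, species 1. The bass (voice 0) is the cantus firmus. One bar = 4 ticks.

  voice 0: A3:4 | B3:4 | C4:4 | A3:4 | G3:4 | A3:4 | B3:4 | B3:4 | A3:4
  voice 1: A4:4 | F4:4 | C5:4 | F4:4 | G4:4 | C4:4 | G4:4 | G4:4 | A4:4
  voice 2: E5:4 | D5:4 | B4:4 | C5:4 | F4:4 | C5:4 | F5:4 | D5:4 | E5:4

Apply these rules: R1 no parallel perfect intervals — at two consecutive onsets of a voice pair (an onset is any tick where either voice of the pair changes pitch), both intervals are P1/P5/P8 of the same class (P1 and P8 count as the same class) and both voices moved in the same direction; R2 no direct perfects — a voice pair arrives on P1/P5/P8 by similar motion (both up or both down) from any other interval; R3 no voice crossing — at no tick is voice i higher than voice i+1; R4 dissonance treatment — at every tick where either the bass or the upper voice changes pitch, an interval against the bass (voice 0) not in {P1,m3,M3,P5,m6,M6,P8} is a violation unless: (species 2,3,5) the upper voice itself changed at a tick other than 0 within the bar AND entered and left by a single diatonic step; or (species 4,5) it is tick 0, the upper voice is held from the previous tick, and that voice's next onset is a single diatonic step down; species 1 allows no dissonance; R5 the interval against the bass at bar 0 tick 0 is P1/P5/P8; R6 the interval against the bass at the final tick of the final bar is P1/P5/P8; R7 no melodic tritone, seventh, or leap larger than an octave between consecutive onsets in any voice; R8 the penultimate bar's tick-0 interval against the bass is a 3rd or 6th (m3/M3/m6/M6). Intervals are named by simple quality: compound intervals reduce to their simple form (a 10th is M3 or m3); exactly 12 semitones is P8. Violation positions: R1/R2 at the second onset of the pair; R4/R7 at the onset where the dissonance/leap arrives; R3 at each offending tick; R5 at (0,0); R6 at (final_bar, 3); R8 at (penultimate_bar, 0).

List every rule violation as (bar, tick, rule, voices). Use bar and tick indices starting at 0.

(1, 0, R4, (0, 1))
(2, 0, R2, (0, 1))
(2, 0, R3, (1, 2))
(2, 0, R4, (0, 2))
(2, 1, R3, (1, 2))
(2, 2, R3, (1, 2))
(2, 3, R3, (1, 2))
(4, 0, R3, (1, 2))
(4, 0, R4, (0, 2))
(4, 1, R3, (1, 2))
(4, 2, R3, (1, 2))
(4, 3, R3, (1, 2))
(6, 0, R4, (0, 2))
(8, 0, R1, (1, 2))

bar 0: v0=A3 v1=A4 v2=E5 downbeat P5
bar 1: v0=B3 v1=F4 v2=D5 downbeat m3
bar 2: v0=C4 v1=C5 v2=B4 downbeat M7
bar 3: v0=A3 v1=F4 v2=C5 downbeat m3
bar 4: v0=G3 v1=G4 v2=F4 downbeat m7
bar 5: v0=A3 v1=C4 v2=C5 downbeat m3
bar 6: v0=B3 v1=G4 v2=F5 downbeat TT
bar 7: v0=B3 v1=G4 v2=D5 downbeat m3
bar 8: v0=A3 v1=A4 v2=E5 downbeat P5
  -> R4 @ bar 1 tick 0 v(0, 1): B3/F4 TT untreated
  -> R2 @ bar 2 tick 0 v(0, 1): B3/F4 TT -> C4/C5 P8 similar
  -> R3 @ bar 2 tick 0 v(1, 2): C5 above B4
  -> R4 @ bar 2 tick 0 v(0, 2): C4/B4 M7 untreated
  -> R3 @ bar 2 tick 1 v(1, 2): C5 above B4
  -> R3 @ bar 2 tick 2 v(1, 2): C5 above B4
  -> R3 @ bar 2 tick 3 v(1, 2): C5 above B4
  -> R3 @ bar 4 tick 0 v(1, 2): G4 above F4
  -> R4 @ bar 4 tick 0 v(0, 2): G3/F4 m7 untreated
  -> R3 @ bar 4 tick 1 v(1, 2): G4 above F4
  -> R3 @ bar 4 tick 2 v(1, 2): G4 above F4
  -> R3 @ bar 4 tick 3 v(1, 2): G4 above F4
  -> R4 @ bar 6 tick 0 v(0, 2): B3/F5 TT untreated
  -> R1 @ bar 8 tick 0 v(1, 2): G4/D5 P5 -> A4/E5 P5 similar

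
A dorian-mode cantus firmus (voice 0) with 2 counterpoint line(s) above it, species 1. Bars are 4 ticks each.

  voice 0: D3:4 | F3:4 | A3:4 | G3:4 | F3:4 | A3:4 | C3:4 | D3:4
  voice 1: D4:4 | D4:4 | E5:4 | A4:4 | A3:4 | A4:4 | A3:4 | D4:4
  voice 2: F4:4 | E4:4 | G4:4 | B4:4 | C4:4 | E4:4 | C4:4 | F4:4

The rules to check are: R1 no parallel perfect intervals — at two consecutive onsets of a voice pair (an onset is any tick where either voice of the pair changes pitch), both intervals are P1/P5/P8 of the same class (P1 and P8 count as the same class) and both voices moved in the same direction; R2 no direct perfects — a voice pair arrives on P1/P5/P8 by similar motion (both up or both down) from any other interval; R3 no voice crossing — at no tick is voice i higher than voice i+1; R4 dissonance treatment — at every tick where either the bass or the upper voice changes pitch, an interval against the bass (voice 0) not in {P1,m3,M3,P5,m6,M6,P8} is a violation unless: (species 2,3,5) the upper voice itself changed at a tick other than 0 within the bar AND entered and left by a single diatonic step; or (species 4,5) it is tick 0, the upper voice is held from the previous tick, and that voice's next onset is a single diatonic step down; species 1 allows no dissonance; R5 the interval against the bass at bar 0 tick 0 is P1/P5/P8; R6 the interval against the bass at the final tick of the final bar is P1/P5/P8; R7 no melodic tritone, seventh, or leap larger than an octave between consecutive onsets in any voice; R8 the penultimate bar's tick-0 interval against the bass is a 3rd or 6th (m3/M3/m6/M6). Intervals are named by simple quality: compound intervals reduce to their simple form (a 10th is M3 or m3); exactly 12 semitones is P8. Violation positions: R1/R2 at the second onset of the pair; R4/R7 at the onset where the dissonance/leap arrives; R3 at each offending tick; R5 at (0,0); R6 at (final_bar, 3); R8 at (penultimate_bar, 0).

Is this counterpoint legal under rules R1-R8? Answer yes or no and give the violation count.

No (22 violations)

bar 0: v0=D3 v1=D4 v2=F4 (m3)
bar 1: v0=F3 v1=D4 v2=E4 (M7)
bar 2: v0=A3 v1=E5 v2=G4 (m7)
bar 3: v0=G3 v1=A4 v2=B4 (M3)
bar 4: v0=F3 v1=A3 v2=C4 (P5)
bar 5: v0=A3 v1=A4 v2=E4 (P5)
bar 6: v0=C3 v1=A3 v2=C4 (P8)
bar 7: v0=D3 v1=D4 v2=F4 (m3)
  R5 @ bar0.0: opens on m3
  R4 @ bar1.0: F3/E4 M7 untreated
  R2 @ bar2.0: F3/D4 M6 -> A3/E5 P5 similar
  R3 @ bar2.0: E5 above G4
  R4 @ bar2.0: A3/G4 m7 untreated
  R7 @ bar2.0: D4->E5 leap 14st
  R3 @ bar2.1: E5 above G4
  R3 @ bar2.2: E5 above G4
  R3 @ bar2.3: E5 above G4
  R4 @ bar3.0: G3/A4 M2 untreated
  R2 @ bar4.0: G3/B4 M3 -> F3/C4 P5 similar
  R7 @ bar4.0: B4->C4 leap 11st
  R1 @ bar5.0: F3/C4 P5 -> A3/E4 P5 similar
  R2 @ bar5.0: F3/A3 M3 -> A3/A4 P8 similar
  R3 @ bar5.0: A4 above E4
  R3 @ bar5.1: A4 above E4
  R3 @ bar5.2: A4 above E4
  R3 @ bar5.3: A4 above E4
  R2 @ bar6.0: A3/E4 P5 -> C3/C4 P8 similar
  R8 @ bar6.0: penult P8 not 3rd/6th
  R2 @ bar7.0: C3/A3 M6 -> D3/D4 P8 similar
  R6 @ bar7.3: closes on m3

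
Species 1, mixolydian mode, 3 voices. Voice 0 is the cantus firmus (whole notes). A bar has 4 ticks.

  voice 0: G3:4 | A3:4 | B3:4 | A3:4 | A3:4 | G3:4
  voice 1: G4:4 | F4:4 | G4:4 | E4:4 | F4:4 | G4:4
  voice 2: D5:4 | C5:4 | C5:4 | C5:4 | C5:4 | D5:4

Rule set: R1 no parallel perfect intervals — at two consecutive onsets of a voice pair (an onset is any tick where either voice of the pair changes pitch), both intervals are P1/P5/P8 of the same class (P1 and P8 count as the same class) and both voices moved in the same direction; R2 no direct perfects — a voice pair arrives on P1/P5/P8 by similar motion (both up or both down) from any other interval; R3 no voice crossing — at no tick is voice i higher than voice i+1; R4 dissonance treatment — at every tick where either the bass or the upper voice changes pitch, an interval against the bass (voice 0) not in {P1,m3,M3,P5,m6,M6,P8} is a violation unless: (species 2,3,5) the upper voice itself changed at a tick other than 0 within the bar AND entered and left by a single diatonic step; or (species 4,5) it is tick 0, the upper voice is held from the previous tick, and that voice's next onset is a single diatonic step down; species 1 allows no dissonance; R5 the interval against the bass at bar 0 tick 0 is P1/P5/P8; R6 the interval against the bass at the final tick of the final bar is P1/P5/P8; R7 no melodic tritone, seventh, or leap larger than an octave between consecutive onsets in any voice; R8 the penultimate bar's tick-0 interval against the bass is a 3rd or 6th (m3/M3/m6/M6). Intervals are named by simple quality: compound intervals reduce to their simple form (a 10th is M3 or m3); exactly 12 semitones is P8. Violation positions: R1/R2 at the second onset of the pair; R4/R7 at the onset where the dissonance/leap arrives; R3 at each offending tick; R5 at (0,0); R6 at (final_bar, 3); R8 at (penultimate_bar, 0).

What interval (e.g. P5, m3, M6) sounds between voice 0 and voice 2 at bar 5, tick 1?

voice 0=G3 voice 2=D5 -> P5

P5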